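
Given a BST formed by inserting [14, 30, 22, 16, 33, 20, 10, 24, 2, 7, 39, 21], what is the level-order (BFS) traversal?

Tree insertion order: [14, 30, 22, 16, 33, 20, 10, 24, 2, 7, 39, 21]
Tree (level-order array): [14, 10, 30, 2, None, 22, 33, None, 7, 16, 24, None, 39, None, None, None, 20, None, None, None, None, None, 21]
BFS from the root, enqueuing left then right child of each popped node:
  queue [14] -> pop 14, enqueue [10, 30], visited so far: [14]
  queue [10, 30] -> pop 10, enqueue [2], visited so far: [14, 10]
  queue [30, 2] -> pop 30, enqueue [22, 33], visited so far: [14, 10, 30]
  queue [2, 22, 33] -> pop 2, enqueue [7], visited so far: [14, 10, 30, 2]
  queue [22, 33, 7] -> pop 22, enqueue [16, 24], visited so far: [14, 10, 30, 2, 22]
  queue [33, 7, 16, 24] -> pop 33, enqueue [39], visited so far: [14, 10, 30, 2, 22, 33]
  queue [7, 16, 24, 39] -> pop 7, enqueue [none], visited so far: [14, 10, 30, 2, 22, 33, 7]
  queue [16, 24, 39] -> pop 16, enqueue [20], visited so far: [14, 10, 30, 2, 22, 33, 7, 16]
  queue [24, 39, 20] -> pop 24, enqueue [none], visited so far: [14, 10, 30, 2, 22, 33, 7, 16, 24]
  queue [39, 20] -> pop 39, enqueue [none], visited so far: [14, 10, 30, 2, 22, 33, 7, 16, 24, 39]
  queue [20] -> pop 20, enqueue [21], visited so far: [14, 10, 30, 2, 22, 33, 7, 16, 24, 39, 20]
  queue [21] -> pop 21, enqueue [none], visited so far: [14, 10, 30, 2, 22, 33, 7, 16, 24, 39, 20, 21]
Result: [14, 10, 30, 2, 22, 33, 7, 16, 24, 39, 20, 21]


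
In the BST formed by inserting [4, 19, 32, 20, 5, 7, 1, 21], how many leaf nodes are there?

Tree built from: [4, 19, 32, 20, 5, 7, 1, 21]
Tree (level-order array): [4, 1, 19, None, None, 5, 32, None, 7, 20, None, None, None, None, 21]
Rule: A leaf has 0 children.
Per-node child counts:
  node 4: 2 child(ren)
  node 1: 0 child(ren)
  node 19: 2 child(ren)
  node 5: 1 child(ren)
  node 7: 0 child(ren)
  node 32: 1 child(ren)
  node 20: 1 child(ren)
  node 21: 0 child(ren)
Matching nodes: [1, 7, 21]
Count of leaf nodes: 3


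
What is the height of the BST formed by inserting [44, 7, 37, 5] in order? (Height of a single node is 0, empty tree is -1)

Insertion order: [44, 7, 37, 5]
Tree (level-order array): [44, 7, None, 5, 37]
Compute height bottom-up (empty subtree = -1):
  height(5) = 1 + max(-1, -1) = 0
  height(37) = 1 + max(-1, -1) = 0
  height(7) = 1 + max(0, 0) = 1
  height(44) = 1 + max(1, -1) = 2
Height = 2


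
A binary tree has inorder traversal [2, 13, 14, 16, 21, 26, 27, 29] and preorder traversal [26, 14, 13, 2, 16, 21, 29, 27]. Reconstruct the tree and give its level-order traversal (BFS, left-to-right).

Inorder:  [2, 13, 14, 16, 21, 26, 27, 29]
Preorder: [26, 14, 13, 2, 16, 21, 29, 27]
Algorithm: preorder visits root first, so consume preorder in order;
for each root, split the current inorder slice at that value into
left-subtree inorder and right-subtree inorder, then recurse.
Recursive splits:
  root=26; inorder splits into left=[2, 13, 14, 16, 21], right=[27, 29]
  root=14; inorder splits into left=[2, 13], right=[16, 21]
  root=13; inorder splits into left=[2], right=[]
  root=2; inorder splits into left=[], right=[]
  root=16; inorder splits into left=[], right=[21]
  root=21; inorder splits into left=[], right=[]
  root=29; inorder splits into left=[27], right=[]
  root=27; inorder splits into left=[], right=[]
Reconstructed level-order: [26, 14, 29, 13, 16, 27, 2, 21]


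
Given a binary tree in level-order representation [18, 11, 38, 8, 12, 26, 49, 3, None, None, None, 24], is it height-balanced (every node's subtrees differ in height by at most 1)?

Tree (level-order array): [18, 11, 38, 8, 12, 26, 49, 3, None, None, None, 24]
Definition: a tree is height-balanced if, at every node, |h(left) - h(right)| <= 1 (empty subtree has height -1).
Bottom-up per-node check:
  node 3: h_left=-1, h_right=-1, diff=0 [OK], height=0
  node 8: h_left=0, h_right=-1, diff=1 [OK], height=1
  node 12: h_left=-1, h_right=-1, diff=0 [OK], height=0
  node 11: h_left=1, h_right=0, diff=1 [OK], height=2
  node 24: h_left=-1, h_right=-1, diff=0 [OK], height=0
  node 26: h_left=0, h_right=-1, diff=1 [OK], height=1
  node 49: h_left=-1, h_right=-1, diff=0 [OK], height=0
  node 38: h_left=1, h_right=0, diff=1 [OK], height=2
  node 18: h_left=2, h_right=2, diff=0 [OK], height=3
All nodes satisfy the balance condition.
Result: Balanced


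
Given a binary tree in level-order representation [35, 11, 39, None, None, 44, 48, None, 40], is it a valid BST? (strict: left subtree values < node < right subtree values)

Level-order array: [35, 11, 39, None, None, 44, 48, None, 40]
Validate using subtree bounds (lo, hi): at each node, require lo < value < hi,
then recurse left with hi=value and right with lo=value.
Preorder trace (stopping at first violation):
  at node 35 with bounds (-inf, +inf): OK
  at node 11 with bounds (-inf, 35): OK
  at node 39 with bounds (35, +inf): OK
  at node 44 with bounds (35, 39): VIOLATION
Node 44 violates its bound: not (35 < 44 < 39).
Result: Not a valid BST


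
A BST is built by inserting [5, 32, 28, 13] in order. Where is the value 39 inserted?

Starting tree (level order): [5, None, 32, 28, None, 13]
Insertion path: 5 -> 32
Result: insert 39 as right child of 32
Final tree (level order): [5, None, 32, 28, 39, 13]


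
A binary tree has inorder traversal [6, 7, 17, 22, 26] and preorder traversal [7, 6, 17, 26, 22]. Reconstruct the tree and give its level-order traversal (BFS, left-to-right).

Inorder:  [6, 7, 17, 22, 26]
Preorder: [7, 6, 17, 26, 22]
Algorithm: preorder visits root first, so consume preorder in order;
for each root, split the current inorder slice at that value into
left-subtree inorder and right-subtree inorder, then recurse.
Recursive splits:
  root=7; inorder splits into left=[6], right=[17, 22, 26]
  root=6; inorder splits into left=[], right=[]
  root=17; inorder splits into left=[], right=[22, 26]
  root=26; inorder splits into left=[22], right=[]
  root=22; inorder splits into left=[], right=[]
Reconstructed level-order: [7, 6, 17, 26, 22]


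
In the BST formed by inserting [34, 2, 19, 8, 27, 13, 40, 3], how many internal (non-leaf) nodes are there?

Tree built from: [34, 2, 19, 8, 27, 13, 40, 3]
Tree (level-order array): [34, 2, 40, None, 19, None, None, 8, 27, 3, 13]
Rule: An internal node has at least one child.
Per-node child counts:
  node 34: 2 child(ren)
  node 2: 1 child(ren)
  node 19: 2 child(ren)
  node 8: 2 child(ren)
  node 3: 0 child(ren)
  node 13: 0 child(ren)
  node 27: 0 child(ren)
  node 40: 0 child(ren)
Matching nodes: [34, 2, 19, 8]
Count of internal (non-leaf) nodes: 4


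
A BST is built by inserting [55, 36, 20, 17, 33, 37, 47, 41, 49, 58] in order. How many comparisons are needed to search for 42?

Search path for 42: 55 -> 36 -> 37 -> 47 -> 41
Found: False
Comparisons: 5


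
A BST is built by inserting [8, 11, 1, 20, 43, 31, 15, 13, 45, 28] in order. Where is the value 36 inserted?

Starting tree (level order): [8, 1, 11, None, None, None, 20, 15, 43, 13, None, 31, 45, None, None, 28]
Insertion path: 8 -> 11 -> 20 -> 43 -> 31
Result: insert 36 as right child of 31
Final tree (level order): [8, 1, 11, None, None, None, 20, 15, 43, 13, None, 31, 45, None, None, 28, 36]


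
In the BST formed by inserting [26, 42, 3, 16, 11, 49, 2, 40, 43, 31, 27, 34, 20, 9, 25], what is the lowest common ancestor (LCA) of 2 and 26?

Tree insertion order: [26, 42, 3, 16, 11, 49, 2, 40, 43, 31, 27, 34, 20, 9, 25]
Tree (level-order array): [26, 3, 42, 2, 16, 40, 49, None, None, 11, 20, 31, None, 43, None, 9, None, None, 25, 27, 34]
In a BST, the LCA of p=2, q=26 is the first node v on the
root-to-leaf path with p <= v <= q (go left if both < v, right if both > v).
Walk from root:
  at 26: 2 <= 26 <= 26, this is the LCA
LCA = 26


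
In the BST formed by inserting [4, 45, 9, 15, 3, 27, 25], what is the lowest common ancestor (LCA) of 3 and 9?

Tree insertion order: [4, 45, 9, 15, 3, 27, 25]
Tree (level-order array): [4, 3, 45, None, None, 9, None, None, 15, None, 27, 25]
In a BST, the LCA of p=3, q=9 is the first node v on the
root-to-leaf path with p <= v <= q (go left if both < v, right if both > v).
Walk from root:
  at 4: 3 <= 4 <= 9, this is the LCA
LCA = 4


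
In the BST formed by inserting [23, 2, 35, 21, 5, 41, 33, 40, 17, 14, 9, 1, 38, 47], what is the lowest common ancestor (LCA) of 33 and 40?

Tree insertion order: [23, 2, 35, 21, 5, 41, 33, 40, 17, 14, 9, 1, 38, 47]
Tree (level-order array): [23, 2, 35, 1, 21, 33, 41, None, None, 5, None, None, None, 40, 47, None, 17, 38, None, None, None, 14, None, None, None, 9]
In a BST, the LCA of p=33, q=40 is the first node v on the
root-to-leaf path with p <= v <= q (go left if both < v, right if both > v).
Walk from root:
  at 23: both 33 and 40 > 23, go right
  at 35: 33 <= 35 <= 40, this is the LCA
LCA = 35


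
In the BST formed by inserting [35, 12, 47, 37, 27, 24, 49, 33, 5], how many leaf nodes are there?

Tree built from: [35, 12, 47, 37, 27, 24, 49, 33, 5]
Tree (level-order array): [35, 12, 47, 5, 27, 37, 49, None, None, 24, 33]
Rule: A leaf has 0 children.
Per-node child counts:
  node 35: 2 child(ren)
  node 12: 2 child(ren)
  node 5: 0 child(ren)
  node 27: 2 child(ren)
  node 24: 0 child(ren)
  node 33: 0 child(ren)
  node 47: 2 child(ren)
  node 37: 0 child(ren)
  node 49: 0 child(ren)
Matching nodes: [5, 24, 33, 37, 49]
Count of leaf nodes: 5


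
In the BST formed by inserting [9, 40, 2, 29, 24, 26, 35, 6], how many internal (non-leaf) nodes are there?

Tree built from: [9, 40, 2, 29, 24, 26, 35, 6]
Tree (level-order array): [9, 2, 40, None, 6, 29, None, None, None, 24, 35, None, 26]
Rule: An internal node has at least one child.
Per-node child counts:
  node 9: 2 child(ren)
  node 2: 1 child(ren)
  node 6: 0 child(ren)
  node 40: 1 child(ren)
  node 29: 2 child(ren)
  node 24: 1 child(ren)
  node 26: 0 child(ren)
  node 35: 0 child(ren)
Matching nodes: [9, 2, 40, 29, 24]
Count of internal (non-leaf) nodes: 5


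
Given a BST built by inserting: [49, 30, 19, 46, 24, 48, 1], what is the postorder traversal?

Tree insertion order: [49, 30, 19, 46, 24, 48, 1]
Tree (level-order array): [49, 30, None, 19, 46, 1, 24, None, 48]
Postorder traversal: [1, 24, 19, 48, 46, 30, 49]


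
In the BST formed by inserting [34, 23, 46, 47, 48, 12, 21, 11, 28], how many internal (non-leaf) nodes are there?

Tree built from: [34, 23, 46, 47, 48, 12, 21, 11, 28]
Tree (level-order array): [34, 23, 46, 12, 28, None, 47, 11, 21, None, None, None, 48]
Rule: An internal node has at least one child.
Per-node child counts:
  node 34: 2 child(ren)
  node 23: 2 child(ren)
  node 12: 2 child(ren)
  node 11: 0 child(ren)
  node 21: 0 child(ren)
  node 28: 0 child(ren)
  node 46: 1 child(ren)
  node 47: 1 child(ren)
  node 48: 0 child(ren)
Matching nodes: [34, 23, 12, 46, 47]
Count of internal (non-leaf) nodes: 5


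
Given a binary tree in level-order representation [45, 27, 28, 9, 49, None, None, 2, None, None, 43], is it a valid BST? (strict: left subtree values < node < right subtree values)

Level-order array: [45, 27, 28, 9, 49, None, None, 2, None, None, 43]
Validate using subtree bounds (lo, hi): at each node, require lo < value < hi,
then recurse left with hi=value and right with lo=value.
Preorder trace (stopping at first violation):
  at node 45 with bounds (-inf, +inf): OK
  at node 27 with bounds (-inf, 45): OK
  at node 9 with bounds (-inf, 27): OK
  at node 2 with bounds (-inf, 9): OK
  at node 49 with bounds (27, 45): VIOLATION
Node 49 violates its bound: not (27 < 49 < 45).
Result: Not a valid BST


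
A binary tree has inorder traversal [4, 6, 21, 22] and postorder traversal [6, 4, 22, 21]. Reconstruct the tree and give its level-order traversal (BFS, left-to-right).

Inorder:   [4, 6, 21, 22]
Postorder: [6, 4, 22, 21]
Algorithm: postorder visits root last, so walk postorder right-to-left;
each value is the root of the current inorder slice — split it at that
value, recurse on the right subtree first, then the left.
Recursive splits:
  root=21; inorder splits into left=[4, 6], right=[22]
  root=22; inorder splits into left=[], right=[]
  root=4; inorder splits into left=[], right=[6]
  root=6; inorder splits into left=[], right=[]
Reconstructed level-order: [21, 4, 22, 6]


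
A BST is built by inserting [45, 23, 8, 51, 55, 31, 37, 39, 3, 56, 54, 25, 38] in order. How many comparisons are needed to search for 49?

Search path for 49: 45 -> 51
Found: False
Comparisons: 2


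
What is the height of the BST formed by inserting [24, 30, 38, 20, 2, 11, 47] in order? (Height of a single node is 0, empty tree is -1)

Insertion order: [24, 30, 38, 20, 2, 11, 47]
Tree (level-order array): [24, 20, 30, 2, None, None, 38, None, 11, None, 47]
Compute height bottom-up (empty subtree = -1):
  height(11) = 1 + max(-1, -1) = 0
  height(2) = 1 + max(-1, 0) = 1
  height(20) = 1 + max(1, -1) = 2
  height(47) = 1 + max(-1, -1) = 0
  height(38) = 1 + max(-1, 0) = 1
  height(30) = 1 + max(-1, 1) = 2
  height(24) = 1 + max(2, 2) = 3
Height = 3


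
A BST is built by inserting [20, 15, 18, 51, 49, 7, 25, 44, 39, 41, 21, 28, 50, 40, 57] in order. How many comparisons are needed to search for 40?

Search path for 40: 20 -> 51 -> 49 -> 25 -> 44 -> 39 -> 41 -> 40
Found: True
Comparisons: 8


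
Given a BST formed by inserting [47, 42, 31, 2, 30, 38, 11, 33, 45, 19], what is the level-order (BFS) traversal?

Tree insertion order: [47, 42, 31, 2, 30, 38, 11, 33, 45, 19]
Tree (level-order array): [47, 42, None, 31, 45, 2, 38, None, None, None, 30, 33, None, 11, None, None, None, None, 19]
BFS from the root, enqueuing left then right child of each popped node:
  queue [47] -> pop 47, enqueue [42], visited so far: [47]
  queue [42] -> pop 42, enqueue [31, 45], visited so far: [47, 42]
  queue [31, 45] -> pop 31, enqueue [2, 38], visited so far: [47, 42, 31]
  queue [45, 2, 38] -> pop 45, enqueue [none], visited so far: [47, 42, 31, 45]
  queue [2, 38] -> pop 2, enqueue [30], visited so far: [47, 42, 31, 45, 2]
  queue [38, 30] -> pop 38, enqueue [33], visited so far: [47, 42, 31, 45, 2, 38]
  queue [30, 33] -> pop 30, enqueue [11], visited so far: [47, 42, 31, 45, 2, 38, 30]
  queue [33, 11] -> pop 33, enqueue [none], visited so far: [47, 42, 31, 45, 2, 38, 30, 33]
  queue [11] -> pop 11, enqueue [19], visited so far: [47, 42, 31, 45, 2, 38, 30, 33, 11]
  queue [19] -> pop 19, enqueue [none], visited so far: [47, 42, 31, 45, 2, 38, 30, 33, 11, 19]
Result: [47, 42, 31, 45, 2, 38, 30, 33, 11, 19]


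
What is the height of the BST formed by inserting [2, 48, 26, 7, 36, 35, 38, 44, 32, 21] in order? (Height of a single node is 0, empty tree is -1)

Insertion order: [2, 48, 26, 7, 36, 35, 38, 44, 32, 21]
Tree (level-order array): [2, None, 48, 26, None, 7, 36, None, 21, 35, 38, None, None, 32, None, None, 44]
Compute height bottom-up (empty subtree = -1):
  height(21) = 1 + max(-1, -1) = 0
  height(7) = 1 + max(-1, 0) = 1
  height(32) = 1 + max(-1, -1) = 0
  height(35) = 1 + max(0, -1) = 1
  height(44) = 1 + max(-1, -1) = 0
  height(38) = 1 + max(-1, 0) = 1
  height(36) = 1 + max(1, 1) = 2
  height(26) = 1 + max(1, 2) = 3
  height(48) = 1 + max(3, -1) = 4
  height(2) = 1 + max(-1, 4) = 5
Height = 5


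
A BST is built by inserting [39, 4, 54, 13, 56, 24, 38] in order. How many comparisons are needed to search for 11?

Search path for 11: 39 -> 4 -> 13
Found: False
Comparisons: 3


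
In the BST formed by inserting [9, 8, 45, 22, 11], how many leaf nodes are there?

Tree built from: [9, 8, 45, 22, 11]
Tree (level-order array): [9, 8, 45, None, None, 22, None, 11]
Rule: A leaf has 0 children.
Per-node child counts:
  node 9: 2 child(ren)
  node 8: 0 child(ren)
  node 45: 1 child(ren)
  node 22: 1 child(ren)
  node 11: 0 child(ren)
Matching nodes: [8, 11]
Count of leaf nodes: 2


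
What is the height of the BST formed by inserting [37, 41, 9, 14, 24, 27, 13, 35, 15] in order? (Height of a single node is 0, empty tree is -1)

Insertion order: [37, 41, 9, 14, 24, 27, 13, 35, 15]
Tree (level-order array): [37, 9, 41, None, 14, None, None, 13, 24, None, None, 15, 27, None, None, None, 35]
Compute height bottom-up (empty subtree = -1):
  height(13) = 1 + max(-1, -1) = 0
  height(15) = 1 + max(-1, -1) = 0
  height(35) = 1 + max(-1, -1) = 0
  height(27) = 1 + max(-1, 0) = 1
  height(24) = 1 + max(0, 1) = 2
  height(14) = 1 + max(0, 2) = 3
  height(9) = 1 + max(-1, 3) = 4
  height(41) = 1 + max(-1, -1) = 0
  height(37) = 1 + max(4, 0) = 5
Height = 5


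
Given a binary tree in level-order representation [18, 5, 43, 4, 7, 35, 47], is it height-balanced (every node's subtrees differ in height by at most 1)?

Tree (level-order array): [18, 5, 43, 4, 7, 35, 47]
Definition: a tree is height-balanced if, at every node, |h(left) - h(right)| <= 1 (empty subtree has height -1).
Bottom-up per-node check:
  node 4: h_left=-1, h_right=-1, diff=0 [OK], height=0
  node 7: h_left=-1, h_right=-1, diff=0 [OK], height=0
  node 5: h_left=0, h_right=0, diff=0 [OK], height=1
  node 35: h_left=-1, h_right=-1, diff=0 [OK], height=0
  node 47: h_left=-1, h_right=-1, diff=0 [OK], height=0
  node 43: h_left=0, h_right=0, diff=0 [OK], height=1
  node 18: h_left=1, h_right=1, diff=0 [OK], height=2
All nodes satisfy the balance condition.
Result: Balanced


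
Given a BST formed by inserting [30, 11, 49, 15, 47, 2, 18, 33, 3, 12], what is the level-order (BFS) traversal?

Tree insertion order: [30, 11, 49, 15, 47, 2, 18, 33, 3, 12]
Tree (level-order array): [30, 11, 49, 2, 15, 47, None, None, 3, 12, 18, 33]
BFS from the root, enqueuing left then right child of each popped node:
  queue [30] -> pop 30, enqueue [11, 49], visited so far: [30]
  queue [11, 49] -> pop 11, enqueue [2, 15], visited so far: [30, 11]
  queue [49, 2, 15] -> pop 49, enqueue [47], visited so far: [30, 11, 49]
  queue [2, 15, 47] -> pop 2, enqueue [3], visited so far: [30, 11, 49, 2]
  queue [15, 47, 3] -> pop 15, enqueue [12, 18], visited so far: [30, 11, 49, 2, 15]
  queue [47, 3, 12, 18] -> pop 47, enqueue [33], visited so far: [30, 11, 49, 2, 15, 47]
  queue [3, 12, 18, 33] -> pop 3, enqueue [none], visited so far: [30, 11, 49, 2, 15, 47, 3]
  queue [12, 18, 33] -> pop 12, enqueue [none], visited so far: [30, 11, 49, 2, 15, 47, 3, 12]
  queue [18, 33] -> pop 18, enqueue [none], visited so far: [30, 11, 49, 2, 15, 47, 3, 12, 18]
  queue [33] -> pop 33, enqueue [none], visited so far: [30, 11, 49, 2, 15, 47, 3, 12, 18, 33]
Result: [30, 11, 49, 2, 15, 47, 3, 12, 18, 33]


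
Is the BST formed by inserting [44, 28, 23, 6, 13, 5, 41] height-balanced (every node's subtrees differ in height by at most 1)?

Tree (level-order array): [44, 28, None, 23, 41, 6, None, None, None, 5, 13]
Definition: a tree is height-balanced if, at every node, |h(left) - h(right)| <= 1 (empty subtree has height -1).
Bottom-up per-node check:
  node 5: h_left=-1, h_right=-1, diff=0 [OK], height=0
  node 13: h_left=-1, h_right=-1, diff=0 [OK], height=0
  node 6: h_left=0, h_right=0, diff=0 [OK], height=1
  node 23: h_left=1, h_right=-1, diff=2 [FAIL (|1--1|=2 > 1)], height=2
  node 41: h_left=-1, h_right=-1, diff=0 [OK], height=0
  node 28: h_left=2, h_right=0, diff=2 [FAIL (|2-0|=2 > 1)], height=3
  node 44: h_left=3, h_right=-1, diff=4 [FAIL (|3--1|=4 > 1)], height=4
Node 23 violates the condition: |1 - -1| = 2 > 1.
Result: Not balanced


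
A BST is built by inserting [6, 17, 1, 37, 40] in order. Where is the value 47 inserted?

Starting tree (level order): [6, 1, 17, None, None, None, 37, None, 40]
Insertion path: 6 -> 17 -> 37 -> 40
Result: insert 47 as right child of 40
Final tree (level order): [6, 1, 17, None, None, None, 37, None, 40, None, 47]


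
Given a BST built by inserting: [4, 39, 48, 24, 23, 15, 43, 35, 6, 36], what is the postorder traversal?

Tree insertion order: [4, 39, 48, 24, 23, 15, 43, 35, 6, 36]
Tree (level-order array): [4, None, 39, 24, 48, 23, 35, 43, None, 15, None, None, 36, None, None, 6]
Postorder traversal: [6, 15, 23, 36, 35, 24, 43, 48, 39, 4]


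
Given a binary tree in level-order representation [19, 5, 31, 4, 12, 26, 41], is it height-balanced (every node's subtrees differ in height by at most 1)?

Tree (level-order array): [19, 5, 31, 4, 12, 26, 41]
Definition: a tree is height-balanced if, at every node, |h(left) - h(right)| <= 1 (empty subtree has height -1).
Bottom-up per-node check:
  node 4: h_left=-1, h_right=-1, diff=0 [OK], height=0
  node 12: h_left=-1, h_right=-1, diff=0 [OK], height=0
  node 5: h_left=0, h_right=0, diff=0 [OK], height=1
  node 26: h_left=-1, h_right=-1, diff=0 [OK], height=0
  node 41: h_left=-1, h_right=-1, diff=0 [OK], height=0
  node 31: h_left=0, h_right=0, diff=0 [OK], height=1
  node 19: h_left=1, h_right=1, diff=0 [OK], height=2
All nodes satisfy the balance condition.
Result: Balanced


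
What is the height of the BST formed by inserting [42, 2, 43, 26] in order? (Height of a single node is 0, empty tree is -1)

Insertion order: [42, 2, 43, 26]
Tree (level-order array): [42, 2, 43, None, 26]
Compute height bottom-up (empty subtree = -1):
  height(26) = 1 + max(-1, -1) = 0
  height(2) = 1 + max(-1, 0) = 1
  height(43) = 1 + max(-1, -1) = 0
  height(42) = 1 + max(1, 0) = 2
Height = 2


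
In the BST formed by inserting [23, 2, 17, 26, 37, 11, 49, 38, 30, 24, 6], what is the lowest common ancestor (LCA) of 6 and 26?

Tree insertion order: [23, 2, 17, 26, 37, 11, 49, 38, 30, 24, 6]
Tree (level-order array): [23, 2, 26, None, 17, 24, 37, 11, None, None, None, 30, 49, 6, None, None, None, 38]
In a BST, the LCA of p=6, q=26 is the first node v on the
root-to-leaf path with p <= v <= q (go left if both < v, right if both > v).
Walk from root:
  at 23: 6 <= 23 <= 26, this is the LCA
LCA = 23


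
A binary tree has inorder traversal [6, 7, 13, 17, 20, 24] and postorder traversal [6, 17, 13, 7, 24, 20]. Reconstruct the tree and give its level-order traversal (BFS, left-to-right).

Inorder:   [6, 7, 13, 17, 20, 24]
Postorder: [6, 17, 13, 7, 24, 20]
Algorithm: postorder visits root last, so walk postorder right-to-left;
each value is the root of the current inorder slice — split it at that
value, recurse on the right subtree first, then the left.
Recursive splits:
  root=20; inorder splits into left=[6, 7, 13, 17], right=[24]
  root=24; inorder splits into left=[], right=[]
  root=7; inorder splits into left=[6], right=[13, 17]
  root=13; inorder splits into left=[], right=[17]
  root=17; inorder splits into left=[], right=[]
  root=6; inorder splits into left=[], right=[]
Reconstructed level-order: [20, 7, 24, 6, 13, 17]


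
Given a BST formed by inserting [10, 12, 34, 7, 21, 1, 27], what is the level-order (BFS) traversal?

Tree insertion order: [10, 12, 34, 7, 21, 1, 27]
Tree (level-order array): [10, 7, 12, 1, None, None, 34, None, None, 21, None, None, 27]
BFS from the root, enqueuing left then right child of each popped node:
  queue [10] -> pop 10, enqueue [7, 12], visited so far: [10]
  queue [7, 12] -> pop 7, enqueue [1], visited so far: [10, 7]
  queue [12, 1] -> pop 12, enqueue [34], visited so far: [10, 7, 12]
  queue [1, 34] -> pop 1, enqueue [none], visited so far: [10, 7, 12, 1]
  queue [34] -> pop 34, enqueue [21], visited so far: [10, 7, 12, 1, 34]
  queue [21] -> pop 21, enqueue [27], visited so far: [10, 7, 12, 1, 34, 21]
  queue [27] -> pop 27, enqueue [none], visited so far: [10, 7, 12, 1, 34, 21, 27]
Result: [10, 7, 12, 1, 34, 21, 27]


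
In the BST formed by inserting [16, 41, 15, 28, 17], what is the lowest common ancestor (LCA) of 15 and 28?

Tree insertion order: [16, 41, 15, 28, 17]
Tree (level-order array): [16, 15, 41, None, None, 28, None, 17]
In a BST, the LCA of p=15, q=28 is the first node v on the
root-to-leaf path with p <= v <= q (go left if both < v, right if both > v).
Walk from root:
  at 16: 15 <= 16 <= 28, this is the LCA
LCA = 16


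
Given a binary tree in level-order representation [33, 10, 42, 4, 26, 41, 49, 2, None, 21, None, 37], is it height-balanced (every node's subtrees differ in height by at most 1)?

Tree (level-order array): [33, 10, 42, 4, 26, 41, 49, 2, None, 21, None, 37]
Definition: a tree is height-balanced if, at every node, |h(left) - h(right)| <= 1 (empty subtree has height -1).
Bottom-up per-node check:
  node 2: h_left=-1, h_right=-1, diff=0 [OK], height=0
  node 4: h_left=0, h_right=-1, diff=1 [OK], height=1
  node 21: h_left=-1, h_right=-1, diff=0 [OK], height=0
  node 26: h_left=0, h_right=-1, diff=1 [OK], height=1
  node 10: h_left=1, h_right=1, diff=0 [OK], height=2
  node 37: h_left=-1, h_right=-1, diff=0 [OK], height=0
  node 41: h_left=0, h_right=-1, diff=1 [OK], height=1
  node 49: h_left=-1, h_right=-1, diff=0 [OK], height=0
  node 42: h_left=1, h_right=0, diff=1 [OK], height=2
  node 33: h_left=2, h_right=2, diff=0 [OK], height=3
All nodes satisfy the balance condition.
Result: Balanced


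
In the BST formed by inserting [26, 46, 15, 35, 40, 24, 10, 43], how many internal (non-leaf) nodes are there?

Tree built from: [26, 46, 15, 35, 40, 24, 10, 43]
Tree (level-order array): [26, 15, 46, 10, 24, 35, None, None, None, None, None, None, 40, None, 43]
Rule: An internal node has at least one child.
Per-node child counts:
  node 26: 2 child(ren)
  node 15: 2 child(ren)
  node 10: 0 child(ren)
  node 24: 0 child(ren)
  node 46: 1 child(ren)
  node 35: 1 child(ren)
  node 40: 1 child(ren)
  node 43: 0 child(ren)
Matching nodes: [26, 15, 46, 35, 40]
Count of internal (non-leaf) nodes: 5


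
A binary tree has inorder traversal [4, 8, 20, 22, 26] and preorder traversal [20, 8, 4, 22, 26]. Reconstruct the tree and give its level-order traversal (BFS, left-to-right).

Inorder:  [4, 8, 20, 22, 26]
Preorder: [20, 8, 4, 22, 26]
Algorithm: preorder visits root first, so consume preorder in order;
for each root, split the current inorder slice at that value into
left-subtree inorder and right-subtree inorder, then recurse.
Recursive splits:
  root=20; inorder splits into left=[4, 8], right=[22, 26]
  root=8; inorder splits into left=[4], right=[]
  root=4; inorder splits into left=[], right=[]
  root=22; inorder splits into left=[], right=[26]
  root=26; inorder splits into left=[], right=[]
Reconstructed level-order: [20, 8, 22, 4, 26]


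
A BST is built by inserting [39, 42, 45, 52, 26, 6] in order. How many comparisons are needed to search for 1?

Search path for 1: 39 -> 26 -> 6
Found: False
Comparisons: 3


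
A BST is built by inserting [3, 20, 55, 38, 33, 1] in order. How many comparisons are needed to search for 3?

Search path for 3: 3
Found: True
Comparisons: 1


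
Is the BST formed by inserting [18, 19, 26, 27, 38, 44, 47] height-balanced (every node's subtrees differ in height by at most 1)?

Tree (level-order array): [18, None, 19, None, 26, None, 27, None, 38, None, 44, None, 47]
Definition: a tree is height-balanced if, at every node, |h(left) - h(right)| <= 1 (empty subtree has height -1).
Bottom-up per-node check:
  node 47: h_left=-1, h_right=-1, diff=0 [OK], height=0
  node 44: h_left=-1, h_right=0, diff=1 [OK], height=1
  node 38: h_left=-1, h_right=1, diff=2 [FAIL (|-1-1|=2 > 1)], height=2
  node 27: h_left=-1, h_right=2, diff=3 [FAIL (|-1-2|=3 > 1)], height=3
  node 26: h_left=-1, h_right=3, diff=4 [FAIL (|-1-3|=4 > 1)], height=4
  node 19: h_left=-1, h_right=4, diff=5 [FAIL (|-1-4|=5 > 1)], height=5
  node 18: h_left=-1, h_right=5, diff=6 [FAIL (|-1-5|=6 > 1)], height=6
Node 38 violates the condition: |-1 - 1| = 2 > 1.
Result: Not balanced


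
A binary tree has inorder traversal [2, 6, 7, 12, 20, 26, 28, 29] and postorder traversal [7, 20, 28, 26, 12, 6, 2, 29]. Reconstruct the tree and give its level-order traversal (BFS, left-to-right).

Inorder:   [2, 6, 7, 12, 20, 26, 28, 29]
Postorder: [7, 20, 28, 26, 12, 6, 2, 29]
Algorithm: postorder visits root last, so walk postorder right-to-left;
each value is the root of the current inorder slice — split it at that
value, recurse on the right subtree first, then the left.
Recursive splits:
  root=29; inorder splits into left=[2, 6, 7, 12, 20, 26, 28], right=[]
  root=2; inorder splits into left=[], right=[6, 7, 12, 20, 26, 28]
  root=6; inorder splits into left=[], right=[7, 12, 20, 26, 28]
  root=12; inorder splits into left=[7], right=[20, 26, 28]
  root=26; inorder splits into left=[20], right=[28]
  root=28; inorder splits into left=[], right=[]
  root=20; inorder splits into left=[], right=[]
  root=7; inorder splits into left=[], right=[]
Reconstructed level-order: [29, 2, 6, 12, 7, 26, 20, 28]


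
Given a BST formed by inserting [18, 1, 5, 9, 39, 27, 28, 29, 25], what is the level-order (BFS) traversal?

Tree insertion order: [18, 1, 5, 9, 39, 27, 28, 29, 25]
Tree (level-order array): [18, 1, 39, None, 5, 27, None, None, 9, 25, 28, None, None, None, None, None, 29]
BFS from the root, enqueuing left then right child of each popped node:
  queue [18] -> pop 18, enqueue [1, 39], visited so far: [18]
  queue [1, 39] -> pop 1, enqueue [5], visited so far: [18, 1]
  queue [39, 5] -> pop 39, enqueue [27], visited so far: [18, 1, 39]
  queue [5, 27] -> pop 5, enqueue [9], visited so far: [18, 1, 39, 5]
  queue [27, 9] -> pop 27, enqueue [25, 28], visited so far: [18, 1, 39, 5, 27]
  queue [9, 25, 28] -> pop 9, enqueue [none], visited so far: [18, 1, 39, 5, 27, 9]
  queue [25, 28] -> pop 25, enqueue [none], visited so far: [18, 1, 39, 5, 27, 9, 25]
  queue [28] -> pop 28, enqueue [29], visited so far: [18, 1, 39, 5, 27, 9, 25, 28]
  queue [29] -> pop 29, enqueue [none], visited so far: [18, 1, 39, 5, 27, 9, 25, 28, 29]
Result: [18, 1, 39, 5, 27, 9, 25, 28, 29]


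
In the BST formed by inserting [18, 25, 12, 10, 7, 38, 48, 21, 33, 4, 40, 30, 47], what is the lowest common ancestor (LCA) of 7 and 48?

Tree insertion order: [18, 25, 12, 10, 7, 38, 48, 21, 33, 4, 40, 30, 47]
Tree (level-order array): [18, 12, 25, 10, None, 21, 38, 7, None, None, None, 33, 48, 4, None, 30, None, 40, None, None, None, None, None, None, 47]
In a BST, the LCA of p=7, q=48 is the first node v on the
root-to-leaf path with p <= v <= q (go left if both < v, right if both > v).
Walk from root:
  at 18: 7 <= 18 <= 48, this is the LCA
LCA = 18


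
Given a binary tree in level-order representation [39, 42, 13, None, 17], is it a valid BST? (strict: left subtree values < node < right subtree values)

Level-order array: [39, 42, 13, None, 17]
Validate using subtree bounds (lo, hi): at each node, require lo < value < hi,
then recurse left with hi=value and right with lo=value.
Preorder trace (stopping at first violation):
  at node 39 with bounds (-inf, +inf): OK
  at node 42 with bounds (-inf, 39): VIOLATION
Node 42 violates its bound: not (-inf < 42 < 39).
Result: Not a valid BST


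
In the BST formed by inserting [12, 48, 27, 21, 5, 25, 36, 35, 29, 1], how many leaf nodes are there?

Tree built from: [12, 48, 27, 21, 5, 25, 36, 35, 29, 1]
Tree (level-order array): [12, 5, 48, 1, None, 27, None, None, None, 21, 36, None, 25, 35, None, None, None, 29]
Rule: A leaf has 0 children.
Per-node child counts:
  node 12: 2 child(ren)
  node 5: 1 child(ren)
  node 1: 0 child(ren)
  node 48: 1 child(ren)
  node 27: 2 child(ren)
  node 21: 1 child(ren)
  node 25: 0 child(ren)
  node 36: 1 child(ren)
  node 35: 1 child(ren)
  node 29: 0 child(ren)
Matching nodes: [1, 25, 29]
Count of leaf nodes: 3


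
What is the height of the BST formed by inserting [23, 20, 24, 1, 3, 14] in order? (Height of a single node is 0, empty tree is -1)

Insertion order: [23, 20, 24, 1, 3, 14]
Tree (level-order array): [23, 20, 24, 1, None, None, None, None, 3, None, 14]
Compute height bottom-up (empty subtree = -1):
  height(14) = 1 + max(-1, -1) = 0
  height(3) = 1 + max(-1, 0) = 1
  height(1) = 1 + max(-1, 1) = 2
  height(20) = 1 + max(2, -1) = 3
  height(24) = 1 + max(-1, -1) = 0
  height(23) = 1 + max(3, 0) = 4
Height = 4


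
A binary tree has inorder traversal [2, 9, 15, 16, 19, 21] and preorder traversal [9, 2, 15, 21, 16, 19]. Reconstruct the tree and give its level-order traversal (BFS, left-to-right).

Inorder:  [2, 9, 15, 16, 19, 21]
Preorder: [9, 2, 15, 21, 16, 19]
Algorithm: preorder visits root first, so consume preorder in order;
for each root, split the current inorder slice at that value into
left-subtree inorder and right-subtree inorder, then recurse.
Recursive splits:
  root=9; inorder splits into left=[2], right=[15, 16, 19, 21]
  root=2; inorder splits into left=[], right=[]
  root=15; inorder splits into left=[], right=[16, 19, 21]
  root=21; inorder splits into left=[16, 19], right=[]
  root=16; inorder splits into left=[], right=[19]
  root=19; inorder splits into left=[], right=[]
Reconstructed level-order: [9, 2, 15, 21, 16, 19]


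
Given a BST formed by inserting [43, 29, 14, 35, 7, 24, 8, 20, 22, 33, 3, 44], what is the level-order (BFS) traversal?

Tree insertion order: [43, 29, 14, 35, 7, 24, 8, 20, 22, 33, 3, 44]
Tree (level-order array): [43, 29, 44, 14, 35, None, None, 7, 24, 33, None, 3, 8, 20, None, None, None, None, None, None, None, None, 22]
BFS from the root, enqueuing left then right child of each popped node:
  queue [43] -> pop 43, enqueue [29, 44], visited so far: [43]
  queue [29, 44] -> pop 29, enqueue [14, 35], visited so far: [43, 29]
  queue [44, 14, 35] -> pop 44, enqueue [none], visited so far: [43, 29, 44]
  queue [14, 35] -> pop 14, enqueue [7, 24], visited so far: [43, 29, 44, 14]
  queue [35, 7, 24] -> pop 35, enqueue [33], visited so far: [43, 29, 44, 14, 35]
  queue [7, 24, 33] -> pop 7, enqueue [3, 8], visited so far: [43, 29, 44, 14, 35, 7]
  queue [24, 33, 3, 8] -> pop 24, enqueue [20], visited so far: [43, 29, 44, 14, 35, 7, 24]
  queue [33, 3, 8, 20] -> pop 33, enqueue [none], visited so far: [43, 29, 44, 14, 35, 7, 24, 33]
  queue [3, 8, 20] -> pop 3, enqueue [none], visited so far: [43, 29, 44, 14, 35, 7, 24, 33, 3]
  queue [8, 20] -> pop 8, enqueue [none], visited so far: [43, 29, 44, 14, 35, 7, 24, 33, 3, 8]
  queue [20] -> pop 20, enqueue [22], visited so far: [43, 29, 44, 14, 35, 7, 24, 33, 3, 8, 20]
  queue [22] -> pop 22, enqueue [none], visited so far: [43, 29, 44, 14, 35, 7, 24, 33, 3, 8, 20, 22]
Result: [43, 29, 44, 14, 35, 7, 24, 33, 3, 8, 20, 22]


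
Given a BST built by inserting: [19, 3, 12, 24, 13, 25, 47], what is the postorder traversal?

Tree insertion order: [19, 3, 12, 24, 13, 25, 47]
Tree (level-order array): [19, 3, 24, None, 12, None, 25, None, 13, None, 47]
Postorder traversal: [13, 12, 3, 47, 25, 24, 19]


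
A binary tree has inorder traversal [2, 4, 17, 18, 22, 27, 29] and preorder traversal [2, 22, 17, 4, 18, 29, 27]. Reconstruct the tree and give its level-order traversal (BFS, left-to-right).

Inorder:  [2, 4, 17, 18, 22, 27, 29]
Preorder: [2, 22, 17, 4, 18, 29, 27]
Algorithm: preorder visits root first, so consume preorder in order;
for each root, split the current inorder slice at that value into
left-subtree inorder and right-subtree inorder, then recurse.
Recursive splits:
  root=2; inorder splits into left=[], right=[4, 17, 18, 22, 27, 29]
  root=22; inorder splits into left=[4, 17, 18], right=[27, 29]
  root=17; inorder splits into left=[4], right=[18]
  root=4; inorder splits into left=[], right=[]
  root=18; inorder splits into left=[], right=[]
  root=29; inorder splits into left=[27], right=[]
  root=27; inorder splits into left=[], right=[]
Reconstructed level-order: [2, 22, 17, 29, 4, 18, 27]


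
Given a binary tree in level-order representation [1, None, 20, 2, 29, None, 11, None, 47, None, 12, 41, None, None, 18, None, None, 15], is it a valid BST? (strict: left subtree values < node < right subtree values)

Level-order array: [1, None, 20, 2, 29, None, 11, None, 47, None, 12, 41, None, None, 18, None, None, 15]
Validate using subtree bounds (lo, hi): at each node, require lo < value < hi,
then recurse left with hi=value and right with lo=value.
Preorder trace (stopping at first violation):
  at node 1 with bounds (-inf, +inf): OK
  at node 20 with bounds (1, +inf): OK
  at node 2 with bounds (1, 20): OK
  at node 11 with bounds (2, 20): OK
  at node 12 with bounds (11, 20): OK
  at node 18 with bounds (12, 20): OK
  at node 15 with bounds (12, 18): OK
  at node 29 with bounds (20, +inf): OK
  at node 47 with bounds (29, +inf): OK
  at node 41 with bounds (29, 47): OK
No violation found at any node.
Result: Valid BST


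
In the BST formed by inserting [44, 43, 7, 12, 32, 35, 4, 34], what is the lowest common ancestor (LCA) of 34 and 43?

Tree insertion order: [44, 43, 7, 12, 32, 35, 4, 34]
Tree (level-order array): [44, 43, None, 7, None, 4, 12, None, None, None, 32, None, 35, 34]
In a BST, the LCA of p=34, q=43 is the first node v on the
root-to-leaf path with p <= v <= q (go left if both < v, right if both > v).
Walk from root:
  at 44: both 34 and 43 < 44, go left
  at 43: 34 <= 43 <= 43, this is the LCA
LCA = 43


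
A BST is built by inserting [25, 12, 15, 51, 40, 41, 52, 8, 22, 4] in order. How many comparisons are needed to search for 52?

Search path for 52: 25 -> 51 -> 52
Found: True
Comparisons: 3


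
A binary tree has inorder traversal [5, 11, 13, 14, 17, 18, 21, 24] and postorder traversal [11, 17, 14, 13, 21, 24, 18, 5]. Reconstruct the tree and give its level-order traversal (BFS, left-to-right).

Inorder:   [5, 11, 13, 14, 17, 18, 21, 24]
Postorder: [11, 17, 14, 13, 21, 24, 18, 5]
Algorithm: postorder visits root last, so walk postorder right-to-left;
each value is the root of the current inorder slice — split it at that
value, recurse on the right subtree first, then the left.
Recursive splits:
  root=5; inorder splits into left=[], right=[11, 13, 14, 17, 18, 21, 24]
  root=18; inorder splits into left=[11, 13, 14, 17], right=[21, 24]
  root=24; inorder splits into left=[21], right=[]
  root=21; inorder splits into left=[], right=[]
  root=13; inorder splits into left=[11], right=[14, 17]
  root=14; inorder splits into left=[], right=[17]
  root=17; inorder splits into left=[], right=[]
  root=11; inorder splits into left=[], right=[]
Reconstructed level-order: [5, 18, 13, 24, 11, 14, 21, 17]


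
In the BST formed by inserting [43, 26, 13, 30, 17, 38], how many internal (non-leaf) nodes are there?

Tree built from: [43, 26, 13, 30, 17, 38]
Tree (level-order array): [43, 26, None, 13, 30, None, 17, None, 38]
Rule: An internal node has at least one child.
Per-node child counts:
  node 43: 1 child(ren)
  node 26: 2 child(ren)
  node 13: 1 child(ren)
  node 17: 0 child(ren)
  node 30: 1 child(ren)
  node 38: 0 child(ren)
Matching nodes: [43, 26, 13, 30]
Count of internal (non-leaf) nodes: 4


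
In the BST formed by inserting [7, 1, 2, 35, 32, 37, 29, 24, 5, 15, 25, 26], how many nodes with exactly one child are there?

Tree built from: [7, 1, 2, 35, 32, 37, 29, 24, 5, 15, 25, 26]
Tree (level-order array): [7, 1, 35, None, 2, 32, 37, None, 5, 29, None, None, None, None, None, 24, None, 15, 25, None, None, None, 26]
Rule: These are nodes with exactly 1 non-null child.
Per-node child counts:
  node 7: 2 child(ren)
  node 1: 1 child(ren)
  node 2: 1 child(ren)
  node 5: 0 child(ren)
  node 35: 2 child(ren)
  node 32: 1 child(ren)
  node 29: 1 child(ren)
  node 24: 2 child(ren)
  node 15: 0 child(ren)
  node 25: 1 child(ren)
  node 26: 0 child(ren)
  node 37: 0 child(ren)
Matching nodes: [1, 2, 32, 29, 25]
Count of nodes with exactly one child: 5


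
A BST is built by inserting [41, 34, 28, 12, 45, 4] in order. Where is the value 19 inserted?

Starting tree (level order): [41, 34, 45, 28, None, None, None, 12, None, 4]
Insertion path: 41 -> 34 -> 28 -> 12
Result: insert 19 as right child of 12
Final tree (level order): [41, 34, 45, 28, None, None, None, 12, None, 4, 19]


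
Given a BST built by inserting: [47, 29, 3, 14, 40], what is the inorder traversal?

Tree insertion order: [47, 29, 3, 14, 40]
Tree (level-order array): [47, 29, None, 3, 40, None, 14]
Inorder traversal: [3, 14, 29, 40, 47]


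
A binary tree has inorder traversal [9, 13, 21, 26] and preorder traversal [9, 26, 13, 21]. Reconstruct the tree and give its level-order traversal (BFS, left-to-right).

Inorder:  [9, 13, 21, 26]
Preorder: [9, 26, 13, 21]
Algorithm: preorder visits root first, so consume preorder in order;
for each root, split the current inorder slice at that value into
left-subtree inorder and right-subtree inorder, then recurse.
Recursive splits:
  root=9; inorder splits into left=[], right=[13, 21, 26]
  root=26; inorder splits into left=[13, 21], right=[]
  root=13; inorder splits into left=[], right=[21]
  root=21; inorder splits into left=[], right=[]
Reconstructed level-order: [9, 26, 13, 21]
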